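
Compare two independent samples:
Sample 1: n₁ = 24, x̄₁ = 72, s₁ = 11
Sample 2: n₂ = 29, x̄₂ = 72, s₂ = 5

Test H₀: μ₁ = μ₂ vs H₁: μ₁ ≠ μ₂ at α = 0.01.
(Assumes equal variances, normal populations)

Pooled variance: s²_p = [23×11² + 28×5²]/(51) = 68.2941
s_p = 8.2640
SE = s_p×√(1/n₁ + 1/n₂) = 8.2640×√(1/24 + 1/29) = 2.2805
t = (x̄₁ - x̄₂)/SE = (72 - 72)/2.2805 = 0.0000
df = 51, t-critical = ±2.676
Decision: fail to reject H₀

Answer: t = 0.0000, fail to reject H₀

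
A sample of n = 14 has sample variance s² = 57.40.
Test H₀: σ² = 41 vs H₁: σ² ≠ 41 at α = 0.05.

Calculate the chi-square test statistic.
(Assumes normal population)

df = n - 1 = 13
χ² = (n-1)s²/σ₀² = 13×57.40/41 = 18.2000
Critical values: χ²_{0.975,13} = 5.009, χ²_{0.025,13} = 24.736
Rejection region: χ² < 5.009 or χ² > 24.736
Decision: fail to reject H₀

Answer: χ² = 18.2000, fail to reject H₀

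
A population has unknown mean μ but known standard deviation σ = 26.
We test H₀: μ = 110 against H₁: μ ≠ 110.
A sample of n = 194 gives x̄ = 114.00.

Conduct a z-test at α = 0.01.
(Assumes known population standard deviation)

Standard error: SE = σ/√n = 26/√194 = 1.8667
z-statistic: z = (x̄ - μ₀)/SE = (114.00 - 110)/1.8667 = 2.1428
Critical value: ±2.576
p-value = 0.0321
Decision: fail to reject H₀

Answer: z = 2.1428, fail to reject H₀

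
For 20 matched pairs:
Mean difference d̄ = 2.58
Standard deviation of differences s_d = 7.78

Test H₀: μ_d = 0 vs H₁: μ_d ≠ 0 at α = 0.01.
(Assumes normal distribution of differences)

Answer: t = 1.4830, fail to reject H₀

Derivation:
df = n - 1 = 19
SE = s_d/√n = 7.78/√20 = 1.7397
t = d̄/SE = 2.58/1.7397 = 1.4830
Critical value: t_{0.005,19} = ±2.861
p-value ≈ 0.1545
Decision: fail to reject H₀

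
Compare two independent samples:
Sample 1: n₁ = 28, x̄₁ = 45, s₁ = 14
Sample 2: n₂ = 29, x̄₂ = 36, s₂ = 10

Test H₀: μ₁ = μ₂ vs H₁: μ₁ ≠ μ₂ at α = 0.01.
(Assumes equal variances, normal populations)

Answer: t = 2.8005, reject H₀

Derivation:
Pooled variance: s²_p = [27×14² + 28×10²]/(55) = 147.1273
s_p = 12.1296
SE = s_p×√(1/n₁ + 1/n₂) = 12.1296×√(1/28 + 1/29) = 3.2137
t = (x̄₁ - x̄₂)/SE = (45 - 36)/3.2137 = 2.8005
df = 55, t-critical = ±2.668
Decision: reject H₀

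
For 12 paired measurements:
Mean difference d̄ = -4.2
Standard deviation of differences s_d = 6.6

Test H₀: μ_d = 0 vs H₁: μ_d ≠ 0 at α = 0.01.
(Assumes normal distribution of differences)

df = n - 1 = 11
SE = s_d/√n = 6.6/√12 = 1.9053
t = d̄/SE = -4.2/1.9053 = -2.2044
Critical value: t_{0.005,11} = ±3.106
p-value ≈ 0.0497
Decision: fail to reject H₀

Answer: t = -2.2044, fail to reject H₀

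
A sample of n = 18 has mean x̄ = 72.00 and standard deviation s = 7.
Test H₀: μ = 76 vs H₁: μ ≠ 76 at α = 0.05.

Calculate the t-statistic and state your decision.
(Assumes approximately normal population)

df = n - 1 = 17
SE = s/√n = 7/√18 = 1.6499
t = (x̄ - μ₀)/SE = (72.00 - 76)/1.6499 = -2.4244
Critical value: t_{0.025,17} = ±2.110
p-value ≈ 0.0268
Decision: reject H₀

Answer: t = -2.4244, reject H₀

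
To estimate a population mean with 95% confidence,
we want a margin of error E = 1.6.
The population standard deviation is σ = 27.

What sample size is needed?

Answer: n = 1094

Derivation:
z_0.025 = 1.960
n = (z×σ/E)² = (1.960×27/1.6)²
n = 1093.9556
Round up: n = 1094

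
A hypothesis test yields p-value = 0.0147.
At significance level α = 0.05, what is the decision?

Answer: reject H₀

Derivation:
Compare p-value to α:
0.0147 < 0.05
Decision: reject H₀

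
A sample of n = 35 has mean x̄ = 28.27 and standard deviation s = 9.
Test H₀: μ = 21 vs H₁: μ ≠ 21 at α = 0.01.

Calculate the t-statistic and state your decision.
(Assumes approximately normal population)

Answer: t = 4.7788, reject H₀

Derivation:
df = n - 1 = 34
SE = s/√n = 9/√35 = 1.5213
t = (x̄ - μ₀)/SE = (28.27 - 21)/1.5213 = 4.7788
Critical value: t_{0.005,34} = ±2.728
p-value < 0.0001
Decision: reject H₀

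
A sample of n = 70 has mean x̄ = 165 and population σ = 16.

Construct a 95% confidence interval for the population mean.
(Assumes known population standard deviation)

Confidence level: 95%, α = 0.05
z_0.025 = 1.960
SE = σ/√n = 16/√70 = 1.9124
Margin of error = 1.960 × 1.9124 = 3.7483
CI: x̄ ± margin = 165 ± 3.7483
CI: (161.2517, 168.7483)

Answer: (161.2517, 168.7483)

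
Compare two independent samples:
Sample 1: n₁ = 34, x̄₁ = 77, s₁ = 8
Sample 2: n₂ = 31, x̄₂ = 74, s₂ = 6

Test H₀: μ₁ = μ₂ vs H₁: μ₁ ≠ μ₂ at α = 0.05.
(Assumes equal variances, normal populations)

Pooled variance: s²_p = [33×8² + 30×6²]/(63) = 50.6667
s_p = 7.1181
SE = s_p×√(1/n₁ + 1/n₂) = 7.1181×√(1/34 + 1/31) = 1.7677
t = (x̄₁ - x̄₂)/SE = (77 - 74)/1.7677 = 1.6971
df = 63, t-critical = ±1.998
Decision: fail to reject H₀

Answer: t = 1.6971, fail to reject H₀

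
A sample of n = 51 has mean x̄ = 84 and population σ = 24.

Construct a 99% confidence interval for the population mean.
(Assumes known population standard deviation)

Confidence level: 99%, α = 0.01
z_0.005 = 2.576
SE = σ/√n = 24/√51 = 3.3607
Margin of error = 2.576 × 3.3607 = 8.6572
CI: x̄ ± margin = 84 ± 8.6572
CI: (75.3428, 92.6572)

Answer: (75.3428, 92.6572)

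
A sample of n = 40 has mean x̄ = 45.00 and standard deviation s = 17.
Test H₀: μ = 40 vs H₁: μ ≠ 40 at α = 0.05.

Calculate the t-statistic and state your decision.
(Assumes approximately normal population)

df = n - 1 = 39
SE = s/√n = 17/√40 = 2.6879
t = (x̄ - μ₀)/SE = (45.00 - 40)/2.6879 = 1.8602
Critical value: t_{0.025,39} = ±2.023
p-value ≈ 0.0704
Decision: fail to reject H₀

Answer: t = 1.8602, fail to reject H₀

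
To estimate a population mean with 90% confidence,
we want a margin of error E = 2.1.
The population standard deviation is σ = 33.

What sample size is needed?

z_0.05 = 1.645
n = (z×σ/E)² = (1.645×33/2.1)²
n = 668.2225
Round up: n = 669

Answer: n = 669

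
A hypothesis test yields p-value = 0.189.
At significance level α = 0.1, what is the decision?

Compare p-value to α:
0.189 ≥ 0.1
Decision: fail to reject H₀

Answer: fail to reject H₀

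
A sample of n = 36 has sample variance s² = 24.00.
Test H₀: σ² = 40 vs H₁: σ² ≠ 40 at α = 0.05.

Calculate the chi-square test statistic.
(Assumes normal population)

Answer: χ² = 21.0000, fail to reject H₀

Derivation:
df = n - 1 = 35
χ² = (n-1)s²/σ₀² = 35×24.00/40 = 21.0000
Critical values: χ²_{0.975,35} = 20.569, χ²_{0.025,35} = 53.203
Rejection region: χ² < 20.569 or χ² > 53.203
Decision: fail to reject H₀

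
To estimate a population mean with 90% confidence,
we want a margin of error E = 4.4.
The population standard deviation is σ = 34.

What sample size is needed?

Answer: n = 162

Derivation:
z_0.05 = 1.645
n = (z×σ/E)² = (1.645×34/4.4)²
n = 161.5788
Round up: n = 162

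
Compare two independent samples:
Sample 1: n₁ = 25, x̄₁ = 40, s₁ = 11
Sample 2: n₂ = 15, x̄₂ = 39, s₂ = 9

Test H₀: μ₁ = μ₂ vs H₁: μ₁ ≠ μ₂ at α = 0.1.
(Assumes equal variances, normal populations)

Pooled variance: s²_p = [24×11² + 14×9²]/(38) = 106.2632
s_p = 10.3084
SE = s_p×√(1/n₁ + 1/n₂) = 10.3084×√(1/25 + 1/15) = 3.3667
t = (x̄₁ - x̄₂)/SE = (40 - 39)/3.3667 = 0.2970
df = 38, t-critical = ±1.686
Decision: fail to reject H₀

Answer: t = 0.2970, fail to reject H₀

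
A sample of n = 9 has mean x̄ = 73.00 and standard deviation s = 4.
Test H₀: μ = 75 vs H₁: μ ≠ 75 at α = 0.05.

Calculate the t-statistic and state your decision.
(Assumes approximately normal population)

df = n - 1 = 8
SE = s/√n = 4/√9 = 1.3333
t = (x̄ - μ₀)/SE = (73.00 - 75)/1.3333 = -1.5000
Critical value: t_{0.025,8} = ±2.306
p-value ≈ 0.1720
Decision: fail to reject H₀

Answer: t = -1.5000, fail to reject H₀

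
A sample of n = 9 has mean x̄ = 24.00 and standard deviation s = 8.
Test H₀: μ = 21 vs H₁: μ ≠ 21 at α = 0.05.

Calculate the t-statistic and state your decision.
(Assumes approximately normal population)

df = n - 1 = 8
SE = s/√n = 8/√9 = 2.6667
t = (x̄ - μ₀)/SE = (24.00 - 21)/2.6667 = 1.1250
Critical value: t_{0.025,8} = ±2.306
p-value ≈ 0.2932
Decision: fail to reject H₀

Answer: t = 1.1250, fail to reject H₀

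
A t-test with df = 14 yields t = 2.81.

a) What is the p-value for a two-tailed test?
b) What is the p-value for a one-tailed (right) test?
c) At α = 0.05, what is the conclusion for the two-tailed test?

Answer: a) 0.0139, b) 0.0070, c) reject H₀

Derivation:
Using t-distribution with df = 14:
a) Two-tailed: p = 2×P(T > 2.81) = 0.0139
b) One-tailed: p = P(T > 2.81) = 0.0070
c) 0.0139 < 0.05, reject H₀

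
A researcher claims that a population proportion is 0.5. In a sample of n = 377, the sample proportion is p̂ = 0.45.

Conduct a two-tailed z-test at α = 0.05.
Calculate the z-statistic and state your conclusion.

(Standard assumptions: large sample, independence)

Answer: z = -1.9417, fail to reject H₀

Derivation:
H₀: p = 0.5, H₁: p ≠ 0.5
Standard error: SE = √(p₀(1-p₀)/n) = √(0.5×0.5/377) = 0.025751
z-statistic: z = (p̂ - p₀)/SE = (0.45 - 0.5)/0.025751 = -1.9417
Critical value: z_0.025 = ±1.960
p-value = 0.0522
Decision: fail to reject H₀ at α = 0.05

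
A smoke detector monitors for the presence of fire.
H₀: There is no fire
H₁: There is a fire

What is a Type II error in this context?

Answer: The alarm fails to sound when there actually is a fire

Derivation:
Type I error: rejecting H₀ when it is actually true (false positive).
Type II error: failing to reject H₀ when H₁ is actually true (false negative).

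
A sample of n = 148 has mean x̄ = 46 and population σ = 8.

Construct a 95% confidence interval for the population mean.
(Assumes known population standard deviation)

Confidence level: 95%, α = 0.05
z_0.025 = 1.960
SE = σ/√n = 8/√148 = 0.6576
Margin of error = 1.960 × 0.6576 = 1.2889
CI: x̄ ± margin = 46 ± 1.2889
CI: (44.7111, 47.2889)

Answer: (44.7111, 47.2889)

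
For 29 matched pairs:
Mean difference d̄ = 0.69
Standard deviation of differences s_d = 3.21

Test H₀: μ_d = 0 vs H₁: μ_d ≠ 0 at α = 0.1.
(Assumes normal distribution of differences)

Answer: t = 1.1575, fail to reject H₀

Derivation:
df = n - 1 = 28
SE = s_d/√n = 3.21/√29 = 0.5961
t = d̄/SE = 0.69/0.5961 = 1.1575
Critical value: t_{0.05,28} = ±1.701
p-value ≈ 0.2568
Decision: fail to reject H₀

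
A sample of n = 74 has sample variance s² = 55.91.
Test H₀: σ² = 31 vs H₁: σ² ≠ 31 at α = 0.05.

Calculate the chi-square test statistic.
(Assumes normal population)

Answer: χ² = 131.6590, reject H₀

Derivation:
df = n - 1 = 73
χ² = (n-1)s²/σ₀² = 73×55.91/31 = 131.6590
Critical values: χ²_{0.975,73} = 51.265, χ²_{0.025,73} = 98.516
Rejection region: χ² < 51.265 or χ² > 98.516
Decision: reject H₀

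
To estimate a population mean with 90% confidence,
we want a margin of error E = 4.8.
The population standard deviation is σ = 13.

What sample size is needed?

z_0.05 = 1.645
n = (z×σ/E)² = (1.645×13/4.8)²
n = 19.8489
Round up: n = 20

Answer: n = 20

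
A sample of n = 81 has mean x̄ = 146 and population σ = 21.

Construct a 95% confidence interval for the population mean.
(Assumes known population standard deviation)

Confidence level: 95%, α = 0.05
z_0.025 = 1.960
SE = σ/√n = 21/√81 = 2.3333
Margin of error = 1.960 × 2.3333 = 4.5733
CI: x̄ ± margin = 146 ± 4.5733
CI: (141.4267, 150.5733)

Answer: (141.4267, 150.5733)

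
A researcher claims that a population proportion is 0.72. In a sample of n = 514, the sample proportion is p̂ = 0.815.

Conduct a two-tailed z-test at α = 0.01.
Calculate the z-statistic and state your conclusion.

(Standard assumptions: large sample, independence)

H₀: p = 0.72, H₁: p ≠ 0.72
Standard error: SE = √(p₀(1-p₀)/n) = √(0.72×0.28/514) = 0.019804
z-statistic: z = (p̂ - p₀)/SE = (0.815 - 0.72)/0.019804 = 4.7970
Critical value: z_0.005 = ±2.576
p-value < 0.0001
Decision: reject H₀ at α = 0.01

Answer: z = 4.7970, reject H₀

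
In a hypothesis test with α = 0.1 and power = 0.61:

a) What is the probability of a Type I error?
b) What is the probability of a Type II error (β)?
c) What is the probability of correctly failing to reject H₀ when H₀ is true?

a) Type I error probability = α = 0.1
b) Power = P(reject H₀ | H₁ true) = 1 - β = 0.61, so Type II error probability = β = 1 - Power = 0.39
c) P(fail to reject H₀ | H₀ true) = 1 - α = 0.9

Answer: a) 0.1, b) 0.39, c) 0.9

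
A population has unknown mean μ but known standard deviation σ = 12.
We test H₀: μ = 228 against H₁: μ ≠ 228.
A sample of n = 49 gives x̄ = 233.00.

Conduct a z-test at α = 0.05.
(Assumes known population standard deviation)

Answer: z = 2.9166, reject H₀

Derivation:
Standard error: SE = σ/√n = 12/√49 = 1.7143
z-statistic: z = (x̄ - μ₀)/SE = (233.00 - 228)/1.7143 = 2.9166
Critical value: ±1.960
p-value = 0.0035
Decision: reject H₀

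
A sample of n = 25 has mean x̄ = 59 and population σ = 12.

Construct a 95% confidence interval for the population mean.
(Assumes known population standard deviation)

Answer: (54.2960, 63.7040)

Derivation:
Confidence level: 95%, α = 0.05
z_0.025 = 1.960
SE = σ/√n = 12/√25 = 2.4000
Margin of error = 1.960 × 2.4000 = 4.7040
CI: x̄ ± margin = 59 ± 4.7040
CI: (54.2960, 63.7040)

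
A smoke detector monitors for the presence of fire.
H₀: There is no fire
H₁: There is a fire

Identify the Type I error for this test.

Type I error: rejecting H₀ when it is actually true (false positive).
Type II error: failing to reject H₀ when H₁ is actually true (false negative).

Answer: The alarm sounds when there is no fire (false alarm)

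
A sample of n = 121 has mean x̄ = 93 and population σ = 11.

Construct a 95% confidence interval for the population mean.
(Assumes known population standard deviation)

Confidence level: 95%, α = 0.05
z_0.025 = 1.960
SE = σ/√n = 11/√121 = 1.0000
Margin of error = 1.960 × 1.0000 = 1.9600
CI: x̄ ± margin = 93 ± 1.9600
CI: (91.0400, 94.9600)

Answer: (91.0400, 94.9600)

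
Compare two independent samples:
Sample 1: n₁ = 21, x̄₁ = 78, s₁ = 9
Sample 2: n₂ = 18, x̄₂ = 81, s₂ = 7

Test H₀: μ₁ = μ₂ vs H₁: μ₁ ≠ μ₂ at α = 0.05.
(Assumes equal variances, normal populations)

Answer: t = -1.1471, fail to reject H₀

Derivation:
Pooled variance: s²_p = [20×9² + 17×7²]/(37) = 66.2973
s_p = 8.1423
SE = s_p×√(1/n₁ + 1/n₂) = 8.1423×√(1/21 + 1/18) = 2.6154
t = (x̄₁ - x̄₂)/SE = (78 - 81)/2.6154 = -1.1471
df = 37, t-critical = ±2.026
Decision: fail to reject H₀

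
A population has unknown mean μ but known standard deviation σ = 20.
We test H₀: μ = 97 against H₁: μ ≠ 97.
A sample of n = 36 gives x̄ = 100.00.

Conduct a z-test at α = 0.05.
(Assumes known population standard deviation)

Standard error: SE = σ/√n = 20/√36 = 3.3333
z-statistic: z = (x̄ - μ₀)/SE = (100.00 - 97)/3.3333 = 0.9000
Critical value: ±1.960
p-value = 0.3681
Decision: fail to reject H₀

Answer: z = 0.9000, fail to reject H₀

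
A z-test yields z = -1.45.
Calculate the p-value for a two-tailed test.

For z = -1.45:
p = 2×P(Z > |-1.45|) = 2×(1 - Φ(1.45)) = 0.1471

Answer: p-value ≈ 0.1471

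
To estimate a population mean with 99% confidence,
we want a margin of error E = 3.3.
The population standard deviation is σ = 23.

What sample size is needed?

z_0.005 = 2.576
n = (z×σ/E)² = (2.576×23/3.3)²
n = 322.3439
Round up: n = 323

Answer: n = 323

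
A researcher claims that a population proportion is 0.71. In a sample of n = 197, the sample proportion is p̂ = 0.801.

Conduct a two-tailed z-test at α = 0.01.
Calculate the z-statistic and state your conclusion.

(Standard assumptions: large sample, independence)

H₀: p = 0.71, H₁: p ≠ 0.71
Standard error: SE = √(p₀(1-p₀)/n) = √(0.71×0.29/197) = 0.032329
z-statistic: z = (p̂ - p₀)/SE = (0.801 - 0.71)/0.032329 = 2.8148
Critical value: z_0.005 = ±2.576
p-value = 0.0049
Decision: reject H₀ at α = 0.01

Answer: z = 2.8148, reject H₀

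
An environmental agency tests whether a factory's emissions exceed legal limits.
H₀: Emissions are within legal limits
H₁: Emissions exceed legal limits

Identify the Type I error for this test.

Answer: Citing a compliant factory for excess emissions

Derivation:
A Type I error (probability α) occurs when we reject a true H₀.
A Type II error (probability β) occurs when we fail to reject a false H₀.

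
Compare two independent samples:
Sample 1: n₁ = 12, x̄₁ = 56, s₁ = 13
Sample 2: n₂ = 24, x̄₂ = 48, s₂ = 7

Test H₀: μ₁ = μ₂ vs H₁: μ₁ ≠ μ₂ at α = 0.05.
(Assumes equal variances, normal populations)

Pooled variance: s²_p = [11×13² + 23×7²]/(34) = 87.8235
s_p = 9.3714
SE = s_p×√(1/n₁ + 1/n₂) = 9.3714×√(1/12 + 1/24) = 3.3133
t = (x̄₁ - x̄₂)/SE = (56 - 48)/3.3133 = 2.4145
df = 34, t-critical = ±2.032
Decision: reject H₀

Answer: t = 2.4145, reject H₀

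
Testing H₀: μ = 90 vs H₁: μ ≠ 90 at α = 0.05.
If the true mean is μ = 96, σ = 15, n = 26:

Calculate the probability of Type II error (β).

SE = σ/√n = 15/√26 = 2.9417
Critical values: μ₀ ± z_0.025×SE = 90 ± 1.960×2.9417
Acceptance region: (84.2343, 95.7657)
Under H₁ (μ = 96): z_high = (95.7657 - 96)/2.9417 = -0.0796, z_low = (84.2343 - 96)/2.9417 = -3.9996
β = P(not reject | H₁) = Φ(-0.0796) - Φ(-3.9996) ≈ 0.4682

Answer: β ≈ 0.4682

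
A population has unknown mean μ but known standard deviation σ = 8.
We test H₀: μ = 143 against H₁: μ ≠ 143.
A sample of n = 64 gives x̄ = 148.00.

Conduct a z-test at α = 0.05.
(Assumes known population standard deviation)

Answer: z = 5.0000, reject H₀

Derivation:
Standard error: SE = σ/√n = 8/√64 = 1.0000
z-statistic: z = (x̄ - μ₀)/SE = (148.00 - 143)/1.0000 = 5.0000
Critical value: ±1.960
p-value < 0.0001
Decision: reject H₀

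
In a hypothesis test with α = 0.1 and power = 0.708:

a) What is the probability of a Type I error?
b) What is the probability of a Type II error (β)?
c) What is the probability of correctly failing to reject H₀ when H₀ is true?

a) Type I error probability = α = 0.1
b) Power = P(reject H₀ | H₁ true) = 1 - β = 0.708, so Type II error probability = β = 1 - Power = 0.292
c) P(fail to reject H₀ | H₀ true) = 1 - α = 0.9

Answer: a) 0.1, b) 0.292, c) 0.9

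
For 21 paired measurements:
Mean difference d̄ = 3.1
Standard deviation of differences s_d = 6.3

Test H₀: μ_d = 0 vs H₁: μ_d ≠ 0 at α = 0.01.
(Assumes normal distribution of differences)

df = n - 1 = 20
SE = s_d/√n = 6.3/√21 = 1.3748
t = d̄/SE = 3.1/1.3748 = 2.2549
Critical value: t_{0.005,20} = ±2.845
p-value ≈ 0.0355
Decision: fail to reject H₀

Answer: t = 2.2549, fail to reject H₀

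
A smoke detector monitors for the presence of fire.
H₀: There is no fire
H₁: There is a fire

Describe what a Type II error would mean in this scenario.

Answer: The alarm fails to sound when there actually is a fire

Derivation:
Type I error: rejecting H₀ when it is actually true (false positive).
Type II error: failing to reject H₀ when H₁ is actually true (false negative).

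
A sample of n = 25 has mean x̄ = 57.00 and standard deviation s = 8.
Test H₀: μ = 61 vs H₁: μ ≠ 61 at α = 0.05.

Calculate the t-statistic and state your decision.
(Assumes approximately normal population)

Answer: t = -2.5000, reject H₀

Derivation:
df = n - 1 = 24
SE = s/√n = 8/√25 = 1.6000
t = (x̄ - μ₀)/SE = (57.00 - 61)/1.6000 = -2.5000
Critical value: t_{0.025,24} = ±2.064
p-value ≈ 0.0197
Decision: reject H₀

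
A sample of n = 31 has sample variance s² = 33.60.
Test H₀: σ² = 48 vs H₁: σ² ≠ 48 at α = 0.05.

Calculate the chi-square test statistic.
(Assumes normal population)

df = n - 1 = 30
χ² = (n-1)s²/σ₀² = 30×33.60/48 = 21.0000
Critical values: χ²_{0.975,30} = 16.791, χ²_{0.025,30} = 46.979
Rejection region: χ² < 16.791 or χ² > 46.979
Decision: fail to reject H₀

Answer: χ² = 21.0000, fail to reject H₀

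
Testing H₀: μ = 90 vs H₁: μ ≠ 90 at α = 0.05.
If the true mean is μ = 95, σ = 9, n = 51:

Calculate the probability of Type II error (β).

Answer: β ≈ 0.0224

Derivation:
SE = σ/√n = 9/√51 = 1.2603
Critical values: μ₀ ± z_0.025×SE = 90 ± 1.960×1.2603
Acceptance region: (87.5298, 92.4702)
Under H₁ (μ = 95): z_high = (92.4702 - 95)/1.2603 = -2.0073, z_low = (87.5298 - 95)/1.2603 = -5.9273
β = P(not reject | H₁) = Φ(-2.0073) - Φ(-5.9273) ≈ 0.0224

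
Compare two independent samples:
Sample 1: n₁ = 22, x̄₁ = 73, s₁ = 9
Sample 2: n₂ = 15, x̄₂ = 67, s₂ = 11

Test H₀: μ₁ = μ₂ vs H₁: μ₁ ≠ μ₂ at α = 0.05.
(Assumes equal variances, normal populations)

Answer: t = 1.8193, fail to reject H₀

Derivation:
Pooled variance: s²_p = [21×9² + 14×11²]/(35) = 97.0000
s_p = 9.8489
SE = s_p×√(1/n₁ + 1/n₂) = 9.8489×√(1/22 + 1/15) = 3.2979
t = (x̄₁ - x̄₂)/SE = (73 - 67)/3.2979 = 1.8193
df = 35, t-critical = ±2.030
Decision: fail to reject H₀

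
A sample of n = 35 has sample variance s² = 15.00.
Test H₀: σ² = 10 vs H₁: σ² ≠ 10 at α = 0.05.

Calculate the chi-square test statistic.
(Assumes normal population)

df = n - 1 = 34
χ² = (n-1)s²/σ₀² = 34×15.00/10 = 51.0000
Critical values: χ²_{0.975,34} = 19.806, χ²_{0.025,34} = 51.966
Rejection region: χ² < 19.806 or χ² > 51.966
Decision: fail to reject H₀

Answer: χ² = 51.0000, fail to reject H₀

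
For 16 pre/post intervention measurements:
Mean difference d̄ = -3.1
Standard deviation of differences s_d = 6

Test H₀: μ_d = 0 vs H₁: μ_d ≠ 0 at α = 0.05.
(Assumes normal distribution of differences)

df = n - 1 = 15
SE = s_d/√n = 6/√16 = 1.5000
t = d̄/SE = -3.1/1.5000 = -2.0667
Critical value: t_{0.025,15} = ±2.131
p-value ≈ 0.0565
Decision: fail to reject H₀

Answer: t = -2.0667, fail to reject H₀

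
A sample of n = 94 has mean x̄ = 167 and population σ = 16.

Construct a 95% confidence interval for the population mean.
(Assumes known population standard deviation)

Answer: (163.7654, 170.2346)

Derivation:
Confidence level: 95%, α = 0.05
z_0.025 = 1.960
SE = σ/√n = 16/√94 = 1.6503
Margin of error = 1.960 × 1.6503 = 3.2346
CI: x̄ ± margin = 167 ± 3.2346
CI: (163.7654, 170.2346)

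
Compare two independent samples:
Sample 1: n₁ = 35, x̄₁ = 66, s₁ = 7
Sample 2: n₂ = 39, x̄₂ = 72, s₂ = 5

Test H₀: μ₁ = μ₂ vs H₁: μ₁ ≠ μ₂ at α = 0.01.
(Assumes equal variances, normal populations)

Answer: t = -4.2750, reject H₀

Derivation:
Pooled variance: s²_p = [34×7² + 38×5²]/(72) = 36.3333
s_p = 6.0277
SE = s_p×√(1/n₁ + 1/n₂) = 6.0277×√(1/35 + 1/39) = 1.4035
t = (x̄₁ - x̄₂)/SE = (66 - 72)/1.4035 = -4.2750
df = 72, t-critical = ±2.646
Decision: reject H₀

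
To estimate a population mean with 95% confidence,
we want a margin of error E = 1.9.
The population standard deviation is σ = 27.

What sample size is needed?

z_0.025 = 1.960
n = (z×σ/E)² = (1.960×27/1.9)²
n = 775.7691
Round up: n = 776

Answer: n = 776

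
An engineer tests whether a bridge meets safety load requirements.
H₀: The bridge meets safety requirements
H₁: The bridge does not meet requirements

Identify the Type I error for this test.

Type I error (α): Rejecting H₀ when H₀ is true
Type II error (β): Failing to reject H₀ when H₁ is true

Answer: Unnecessarily closing a safe bridge for repairs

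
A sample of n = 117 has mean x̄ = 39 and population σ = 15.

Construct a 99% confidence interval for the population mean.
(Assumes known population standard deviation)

Answer: (35.4276, 42.5724)

Derivation:
Confidence level: 99%, α = 0.01
z_0.005 = 2.576
SE = σ/√n = 15/√117 = 1.3868
Margin of error = 2.576 × 1.3868 = 3.5724
CI: x̄ ± margin = 39 ± 3.5724
CI: (35.4276, 42.5724)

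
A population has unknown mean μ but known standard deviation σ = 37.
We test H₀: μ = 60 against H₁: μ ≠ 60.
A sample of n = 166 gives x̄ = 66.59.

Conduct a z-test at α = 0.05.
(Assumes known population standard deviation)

Standard error: SE = σ/√n = 37/√166 = 2.8718
z-statistic: z = (x̄ - μ₀)/SE = (66.59 - 60)/2.8718 = 2.2947
Critical value: ±1.960
p-value = 0.0218
Decision: reject H₀

Answer: z = 2.2947, reject H₀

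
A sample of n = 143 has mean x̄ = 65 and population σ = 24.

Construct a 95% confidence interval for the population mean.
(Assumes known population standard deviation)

Answer: (61.0663, 68.9337)

Derivation:
Confidence level: 95%, α = 0.05
z_0.025 = 1.960
SE = σ/√n = 24/√143 = 2.0070
Margin of error = 1.960 × 2.0070 = 3.9337
CI: x̄ ± margin = 65 ± 3.9337
CI: (61.0663, 68.9337)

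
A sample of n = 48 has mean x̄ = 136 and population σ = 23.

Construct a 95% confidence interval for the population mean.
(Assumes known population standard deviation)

Answer: (129.4932, 142.5068)

Derivation:
Confidence level: 95%, α = 0.05
z_0.025 = 1.960
SE = σ/√n = 23/√48 = 3.3198
Margin of error = 1.960 × 3.3198 = 6.5068
CI: x̄ ± margin = 136 ± 6.5068
CI: (129.4932, 142.5068)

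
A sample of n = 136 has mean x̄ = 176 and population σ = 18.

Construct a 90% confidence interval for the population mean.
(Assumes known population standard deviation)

Answer: (173.4609, 178.5391)

Derivation:
Confidence level: 90%, α = 0.1
z_0.05 = 1.645
SE = σ/√n = 18/√136 = 1.5435
Margin of error = 1.645 × 1.5435 = 2.5391
CI: x̄ ± margin = 176 ± 2.5391
CI: (173.4609, 178.5391)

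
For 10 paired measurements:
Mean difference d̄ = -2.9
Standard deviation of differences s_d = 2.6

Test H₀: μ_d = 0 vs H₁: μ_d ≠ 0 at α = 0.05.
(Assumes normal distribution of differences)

Answer: t = -3.5271, reject H₀

Derivation:
df = n - 1 = 9
SE = s_d/√n = 2.6/√10 = 0.8222
t = d̄/SE = -2.9/0.8222 = -3.5271
Critical value: t_{0.025,9} = ±2.262
p-value ≈ 0.0064
Decision: reject H₀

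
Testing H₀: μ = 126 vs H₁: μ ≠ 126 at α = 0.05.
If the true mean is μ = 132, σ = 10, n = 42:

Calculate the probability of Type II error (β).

Answer: β ≈ 0.0269

Derivation:
SE = σ/√n = 10/√42 = 1.5430
Critical values: μ₀ ± z_0.025×SE = 126 ± 1.960×1.5430
Acceptance region: (122.9757, 129.0243)
Under H₁ (μ = 132): z_high = (129.0243 - 132)/1.5430 = -1.9285, z_low = (122.9757 - 132)/1.5430 = -5.8485
β = P(not reject | H₁) = Φ(-1.9285) - Φ(-5.8485) ≈ 0.0269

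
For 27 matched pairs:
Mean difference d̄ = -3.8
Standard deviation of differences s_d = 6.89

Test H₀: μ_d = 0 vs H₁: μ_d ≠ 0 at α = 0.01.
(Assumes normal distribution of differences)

df = n - 1 = 26
SE = s_d/√n = 6.89/√27 = 1.3260
t = d̄/SE = -3.8/1.3260 = -2.8658
Critical value: t_{0.005,26} = ±2.779
p-value ≈ 0.0081
Decision: reject H₀

Answer: t = -2.8658, reject H₀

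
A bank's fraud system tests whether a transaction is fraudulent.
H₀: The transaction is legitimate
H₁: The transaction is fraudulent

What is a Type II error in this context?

Answer: Allowing a fraudulent transaction to go through

Derivation:
Type I error (α): Rejecting H₀ when H₀ is true
Type II error (β): Failing to reject H₀ when H₁ is true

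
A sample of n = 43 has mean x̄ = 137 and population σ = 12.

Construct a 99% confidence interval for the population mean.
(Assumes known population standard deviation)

Confidence level: 99%, α = 0.01
z_0.005 = 2.576
SE = σ/√n = 12/√43 = 1.8300
Margin of error = 2.576 × 1.8300 = 4.7141
CI: x̄ ± margin = 137 ± 4.7141
CI: (132.2859, 141.7141)

Answer: (132.2859, 141.7141)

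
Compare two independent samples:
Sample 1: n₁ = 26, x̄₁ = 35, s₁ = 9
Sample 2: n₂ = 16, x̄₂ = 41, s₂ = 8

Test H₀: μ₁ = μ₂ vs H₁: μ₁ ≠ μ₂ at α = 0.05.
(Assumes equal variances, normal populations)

Answer: t = -2.1859, reject H₀

Derivation:
Pooled variance: s²_p = [25×9² + 15×8²]/(40) = 74.6250
s_p = 8.6386
SE = s_p×√(1/n₁ + 1/n₂) = 8.6386×√(1/26 + 1/16) = 2.7449
t = (x̄₁ - x̄₂)/SE = (35 - 41)/2.7449 = -2.1859
df = 40, t-critical = ±2.021
Decision: reject H₀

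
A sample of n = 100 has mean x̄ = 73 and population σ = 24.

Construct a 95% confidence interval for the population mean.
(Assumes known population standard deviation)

Confidence level: 95%, α = 0.05
z_0.025 = 1.960
SE = σ/√n = 24/√100 = 2.4000
Margin of error = 1.960 × 2.4000 = 4.7040
CI: x̄ ± margin = 73 ± 4.7040
CI: (68.2960, 77.7040)

Answer: (68.2960, 77.7040)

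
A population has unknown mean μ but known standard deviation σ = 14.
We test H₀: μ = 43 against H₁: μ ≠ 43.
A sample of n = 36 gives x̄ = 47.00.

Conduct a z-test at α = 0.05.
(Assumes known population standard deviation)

Standard error: SE = σ/√n = 14/√36 = 2.3333
z-statistic: z = (x̄ - μ₀)/SE = (47.00 - 43)/2.3333 = 1.7143
Critical value: ±1.960
p-value = 0.0865
Decision: fail to reject H₀

Answer: z = 1.7143, fail to reject H₀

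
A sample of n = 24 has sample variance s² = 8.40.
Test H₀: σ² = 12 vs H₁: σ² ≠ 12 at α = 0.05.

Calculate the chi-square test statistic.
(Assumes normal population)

Answer: χ² = 16.1000, fail to reject H₀

Derivation:
df = n - 1 = 23
χ² = (n-1)s²/σ₀² = 23×8.40/12 = 16.1000
Critical values: χ²_{0.975,23} = 11.689, χ²_{0.025,23} = 38.076
Rejection region: χ² < 11.689 or χ² > 38.076
Decision: fail to reject H₀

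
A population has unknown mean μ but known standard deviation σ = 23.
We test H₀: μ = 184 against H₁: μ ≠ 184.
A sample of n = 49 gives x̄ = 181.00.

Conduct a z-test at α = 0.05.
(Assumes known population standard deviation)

Standard error: SE = σ/√n = 23/√49 = 3.2857
z-statistic: z = (x̄ - μ₀)/SE = (181.00 - 184)/3.2857 = -0.9130
Critical value: ±1.960
p-value = 0.3612
Decision: fail to reject H₀

Answer: z = -0.9130, fail to reject H₀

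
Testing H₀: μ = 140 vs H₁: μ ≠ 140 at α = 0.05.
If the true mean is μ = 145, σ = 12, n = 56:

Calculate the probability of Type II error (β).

SE = σ/√n = 12/√56 = 1.6036
Critical values: μ₀ ± z_0.025×SE = 140 ± 1.960×1.6036
Acceptance region: (136.8569, 143.1431)
Under H₁ (μ = 145): z_high = (143.1431 - 145)/1.6036 = -1.1580, z_low = (136.8569 - 145)/1.6036 = -5.0780
β = P(not reject | H₁) = Φ(-1.1580) - Φ(-5.0780) ≈ 0.1234

Answer: β ≈ 0.1234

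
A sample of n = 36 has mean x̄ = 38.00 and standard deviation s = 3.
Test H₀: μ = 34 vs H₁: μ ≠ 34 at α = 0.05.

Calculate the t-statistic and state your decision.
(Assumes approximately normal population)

Answer: t = 8.0000, reject H₀

Derivation:
df = n - 1 = 35
SE = s/√n = 3/√36 = 0.5000
t = (x̄ - μ₀)/SE = (38.00 - 34)/0.5000 = 8.0000
Critical value: t_{0.025,35} = ±2.030
p-value < 0.0001
Decision: reject H₀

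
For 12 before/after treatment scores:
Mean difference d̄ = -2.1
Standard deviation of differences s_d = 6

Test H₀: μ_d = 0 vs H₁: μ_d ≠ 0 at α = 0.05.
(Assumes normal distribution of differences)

Answer: t = -1.2124, fail to reject H₀

Derivation:
df = n - 1 = 11
SE = s_d/√n = 6/√12 = 1.7321
t = d̄/SE = -2.1/1.7321 = -1.2124
Critical value: t_{0.025,11} = ±2.201
p-value ≈ 0.2508
Decision: fail to reject H₀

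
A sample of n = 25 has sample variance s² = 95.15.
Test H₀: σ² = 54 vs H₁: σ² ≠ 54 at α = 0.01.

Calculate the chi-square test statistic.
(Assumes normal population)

df = n - 1 = 24
χ² = (n-1)s²/σ₀² = 24×95.15/54 = 42.2889
Critical values: χ²_{0.995,24} = 9.886, χ²_{0.005,24} = 45.559
Rejection region: χ² < 9.886 or χ² > 45.559
Decision: fail to reject H₀

Answer: χ² = 42.2889, fail to reject H₀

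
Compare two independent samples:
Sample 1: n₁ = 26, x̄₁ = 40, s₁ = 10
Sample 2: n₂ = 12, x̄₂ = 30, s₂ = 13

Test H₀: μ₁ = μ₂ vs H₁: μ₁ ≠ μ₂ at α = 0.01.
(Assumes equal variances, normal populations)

Pooled variance: s²_p = [25×10² + 11×13²]/(36) = 121.0833
s_p = 11.0038
SE = s_p×√(1/n₁ + 1/n₂) = 11.0038×√(1/26 + 1/12) = 3.8402
t = (x̄₁ - x̄₂)/SE = (40 - 30)/3.8402 = 2.6040
df = 36, t-critical = ±2.719
Decision: fail to reject H₀

Answer: t = 2.6040, fail to reject H₀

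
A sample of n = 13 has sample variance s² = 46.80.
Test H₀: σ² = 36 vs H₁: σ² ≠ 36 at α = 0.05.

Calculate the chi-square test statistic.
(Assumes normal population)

df = n - 1 = 12
χ² = (n-1)s²/σ₀² = 12×46.80/36 = 15.6000
Critical values: χ²_{0.975,12} = 4.404, χ²_{0.025,12} = 23.337
Rejection region: χ² < 4.404 or χ² > 23.337
Decision: fail to reject H₀

Answer: χ² = 15.6000, fail to reject H₀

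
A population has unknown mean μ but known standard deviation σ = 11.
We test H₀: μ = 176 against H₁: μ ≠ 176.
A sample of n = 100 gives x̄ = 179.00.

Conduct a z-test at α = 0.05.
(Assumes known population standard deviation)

Standard error: SE = σ/√n = 11/√100 = 1.1000
z-statistic: z = (x̄ - μ₀)/SE = (179.00 - 176)/1.1000 = 2.7273
Critical value: ±1.960
p-value = 0.0064
Decision: reject H₀

Answer: z = 2.7273, reject H₀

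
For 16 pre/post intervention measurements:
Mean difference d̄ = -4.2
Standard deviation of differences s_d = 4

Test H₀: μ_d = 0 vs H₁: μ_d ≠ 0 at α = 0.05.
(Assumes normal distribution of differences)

df = n - 1 = 15
SE = s_d/√n = 4/√16 = 1.0000
t = d̄/SE = -4.2/1.0000 = -4.2000
Critical value: t_{0.025,15} = ±2.131
p-value ≈ 0.0008
Decision: reject H₀

Answer: t = -4.2000, reject H₀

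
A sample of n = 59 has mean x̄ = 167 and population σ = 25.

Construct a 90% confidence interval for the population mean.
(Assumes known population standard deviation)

Answer: (161.6460, 172.3540)

Derivation:
Confidence level: 90%, α = 0.1
z_0.05 = 1.645
SE = σ/√n = 25/√59 = 3.2547
Margin of error = 1.645 × 3.2547 = 5.3540
CI: x̄ ± margin = 167 ± 5.3540
CI: (161.6460, 172.3540)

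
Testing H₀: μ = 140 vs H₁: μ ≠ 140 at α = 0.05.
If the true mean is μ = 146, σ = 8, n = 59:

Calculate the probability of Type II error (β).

Answer: β ≈ 0.0001

Derivation:
SE = σ/√n = 8/√59 = 1.0415
Critical values: μ₀ ± z_0.025×SE = 140 ± 1.960×1.0415
Acceptance region: (137.9587, 142.0413)
Under H₁ (μ = 146): z_high = (142.0413 - 146)/1.0415 = -3.8010, z_low = (137.9587 - 146)/1.0415 = -7.7209
β = P(not reject | H₁) = Φ(-3.8010) - Φ(-7.7209) ≈ 0.0001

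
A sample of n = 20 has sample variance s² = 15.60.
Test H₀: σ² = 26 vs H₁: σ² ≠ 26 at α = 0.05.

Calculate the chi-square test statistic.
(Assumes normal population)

df = n - 1 = 19
χ² = (n-1)s²/σ₀² = 19×15.60/26 = 11.4000
Critical values: χ²_{0.975,19} = 8.907, χ²_{0.025,19} = 32.852
Rejection region: χ² < 8.907 or χ² > 32.852
Decision: fail to reject H₀

Answer: χ² = 11.4000, fail to reject H₀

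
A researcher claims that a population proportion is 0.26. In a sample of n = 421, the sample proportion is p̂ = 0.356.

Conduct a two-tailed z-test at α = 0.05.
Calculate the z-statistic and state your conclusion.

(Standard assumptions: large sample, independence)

Answer: z = 4.4906, reject H₀

Derivation:
H₀: p = 0.26, H₁: p ≠ 0.26
Standard error: SE = √(p₀(1-p₀)/n) = √(0.26×0.74/421) = 0.021378
z-statistic: z = (p̂ - p₀)/SE = (0.356 - 0.26)/0.021378 = 4.4906
Critical value: z_0.025 = ±1.960
p-value < 0.0001
Decision: reject H₀ at α = 0.05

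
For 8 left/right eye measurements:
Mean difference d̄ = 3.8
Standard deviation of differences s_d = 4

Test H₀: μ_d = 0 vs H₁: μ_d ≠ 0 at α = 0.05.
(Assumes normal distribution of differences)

Answer: t = 2.6870, reject H₀

Derivation:
df = n - 1 = 7
SE = s_d/√n = 4/√8 = 1.4142
t = d̄/SE = 3.8/1.4142 = 2.6870
Critical value: t_{0.025,7} = ±2.365
p-value ≈ 0.0312
Decision: reject H₀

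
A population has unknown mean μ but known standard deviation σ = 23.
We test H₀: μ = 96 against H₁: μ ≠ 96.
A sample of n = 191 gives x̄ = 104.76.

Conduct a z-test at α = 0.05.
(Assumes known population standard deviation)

Standard error: SE = σ/√n = 23/√191 = 1.6642
z-statistic: z = (x̄ - μ₀)/SE = (104.76 - 96)/1.6642 = 5.2638
Critical value: ±1.960
p-value < 0.0001
Decision: reject H₀

Answer: z = 5.2638, reject H₀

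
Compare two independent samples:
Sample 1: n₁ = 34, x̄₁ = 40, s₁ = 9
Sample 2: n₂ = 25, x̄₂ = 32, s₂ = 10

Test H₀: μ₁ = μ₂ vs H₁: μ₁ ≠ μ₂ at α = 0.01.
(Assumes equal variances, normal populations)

Pooled variance: s²_p = [33×9² + 24×10²]/(57) = 89.0000
s_p = 9.4340
SE = s_p×√(1/n₁ + 1/n₂) = 9.4340×√(1/34 + 1/25) = 2.4855
t = (x̄₁ - x̄₂)/SE = (40 - 32)/2.4855 = 3.2187
df = 57, t-critical = ±2.665
Decision: reject H₀

Answer: t = 3.2187, reject H₀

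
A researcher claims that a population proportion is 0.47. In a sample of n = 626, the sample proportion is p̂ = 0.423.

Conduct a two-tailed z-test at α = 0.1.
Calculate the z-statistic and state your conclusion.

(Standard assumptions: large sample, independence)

H₀: p = 0.47, H₁: p ≠ 0.47
Standard error: SE = √(p₀(1-p₀)/n) = √(0.47×0.53/626) = 0.019948
z-statistic: z = (p̂ - p₀)/SE = (0.423 - 0.47)/0.019948 = -2.3561
Critical value: z_0.05 = ±1.645
p-value = 0.0185
Decision: reject H₀ at α = 0.1

Answer: z = -2.3561, reject H₀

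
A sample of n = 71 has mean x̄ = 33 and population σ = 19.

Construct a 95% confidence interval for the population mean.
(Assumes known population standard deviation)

Confidence level: 95%, α = 0.05
z_0.025 = 1.960
SE = σ/√n = 19/√71 = 2.2549
Margin of error = 1.960 × 2.2549 = 4.4196
CI: x̄ ± margin = 33 ± 4.4196
CI: (28.5804, 37.4196)

Answer: (28.5804, 37.4196)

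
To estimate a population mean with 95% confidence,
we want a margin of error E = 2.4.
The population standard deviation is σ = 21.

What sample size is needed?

z_0.025 = 1.960
n = (z×σ/E)² = (1.960×21/2.4)²
n = 294.1225
Round up: n = 295

Answer: n = 295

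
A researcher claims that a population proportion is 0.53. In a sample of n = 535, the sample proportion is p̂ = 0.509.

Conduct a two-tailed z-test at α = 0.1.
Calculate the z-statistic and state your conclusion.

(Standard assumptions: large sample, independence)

Answer: z = -0.9732, fail to reject H₀

Derivation:
H₀: p = 0.53, H₁: p ≠ 0.53
Standard error: SE = √(p₀(1-p₀)/n) = √(0.53×0.47/535) = 0.021578
z-statistic: z = (p̂ - p₀)/SE = (0.509 - 0.53)/0.021578 = -0.9732
Critical value: z_0.05 = ±1.645
p-value = 0.3305
Decision: fail to reject H₀ at α = 0.1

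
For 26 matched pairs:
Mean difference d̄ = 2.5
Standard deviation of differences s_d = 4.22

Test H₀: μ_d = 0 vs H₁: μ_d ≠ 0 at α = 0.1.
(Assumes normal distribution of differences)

df = n - 1 = 25
SE = s_d/√n = 4.22/√26 = 0.8276
t = d̄/SE = 2.5/0.8276 = 3.0208
Critical value: t_{0.05,25} = ±1.708
p-value ≈ 0.0057
Decision: reject H₀

Answer: t = 3.0208, reject H₀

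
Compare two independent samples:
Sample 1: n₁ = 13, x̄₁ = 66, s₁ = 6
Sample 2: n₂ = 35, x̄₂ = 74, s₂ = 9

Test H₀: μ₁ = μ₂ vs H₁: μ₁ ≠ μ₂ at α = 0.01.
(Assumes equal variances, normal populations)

Pooled variance: s²_p = [12×6² + 34×9²]/(46) = 69.2609
s_p = 8.3223
SE = s_p×√(1/n₁ + 1/n₂) = 8.3223×√(1/13 + 1/35) = 2.7031
t = (x̄₁ - x̄₂)/SE = (66 - 74)/2.7031 = -2.9596
df = 46, t-critical = ±2.687
Decision: reject H₀

Answer: t = -2.9596, reject H₀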